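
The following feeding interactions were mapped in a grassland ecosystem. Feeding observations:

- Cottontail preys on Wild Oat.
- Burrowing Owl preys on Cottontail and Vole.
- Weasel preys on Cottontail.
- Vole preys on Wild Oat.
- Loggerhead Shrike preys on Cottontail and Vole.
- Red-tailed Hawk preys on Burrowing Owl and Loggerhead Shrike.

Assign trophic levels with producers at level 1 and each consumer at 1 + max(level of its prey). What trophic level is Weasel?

Trophic level 3

Wild Oat is a producer → level 1.
Cottontail eats Wild Oat → level 2.
Weasel eats Cottontail → level 3.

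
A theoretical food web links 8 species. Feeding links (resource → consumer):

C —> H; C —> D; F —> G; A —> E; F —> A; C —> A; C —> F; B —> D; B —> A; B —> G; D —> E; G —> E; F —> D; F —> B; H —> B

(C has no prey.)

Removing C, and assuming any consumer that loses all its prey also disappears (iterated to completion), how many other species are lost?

Remove C.
Round 1: H (all prey gone), F (all prey gone) → extinct.
Round 2: B (all prey gone) → extinct.
Round 3: A (all prey gone), D (all prey gone), G (all prey gone) → extinct.
Round 4: E (all prey gone) → extinct.
No further losses. Total secondary extinctions: 7.

7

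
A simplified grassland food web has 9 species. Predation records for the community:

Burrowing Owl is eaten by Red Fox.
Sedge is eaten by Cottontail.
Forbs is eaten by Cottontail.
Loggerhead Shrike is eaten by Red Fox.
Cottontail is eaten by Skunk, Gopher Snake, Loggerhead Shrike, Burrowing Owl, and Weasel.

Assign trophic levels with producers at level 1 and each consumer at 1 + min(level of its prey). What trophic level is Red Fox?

Forbs is a producer → level 1.
Cottontail eats Forbs → level 2.
Burrowing Owl eats Cottontail → level 3.
Red Fox eats Burrowing Owl → level 4.
No prey of Red Fox is below level 3, so 4 is the minimum.

Trophic level 4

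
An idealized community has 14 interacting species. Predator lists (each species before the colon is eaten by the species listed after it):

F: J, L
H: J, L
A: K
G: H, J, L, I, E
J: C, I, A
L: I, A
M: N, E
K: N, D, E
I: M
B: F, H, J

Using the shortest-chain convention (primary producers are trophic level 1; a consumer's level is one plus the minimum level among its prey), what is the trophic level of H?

Trophic level 2

B is a producer → level 1.
H eats B → level 2.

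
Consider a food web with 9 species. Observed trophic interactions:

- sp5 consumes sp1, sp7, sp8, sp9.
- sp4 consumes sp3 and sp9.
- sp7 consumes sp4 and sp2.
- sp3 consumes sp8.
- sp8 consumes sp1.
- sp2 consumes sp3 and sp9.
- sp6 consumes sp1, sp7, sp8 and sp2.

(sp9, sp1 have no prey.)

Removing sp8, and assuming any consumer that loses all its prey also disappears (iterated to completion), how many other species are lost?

1

Remove sp8.
Round 1: sp3 (all prey gone) → extinct.
No further losses. Total secondary extinctions: 1.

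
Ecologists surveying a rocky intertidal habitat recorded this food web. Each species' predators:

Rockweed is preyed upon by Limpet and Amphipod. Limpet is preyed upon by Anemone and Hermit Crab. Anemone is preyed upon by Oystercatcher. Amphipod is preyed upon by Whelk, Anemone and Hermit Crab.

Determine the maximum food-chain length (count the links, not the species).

One longest chain: Rockweed → Amphipod → Anemone → Oystercatcher.
It has 4 species and 3 links.

3 links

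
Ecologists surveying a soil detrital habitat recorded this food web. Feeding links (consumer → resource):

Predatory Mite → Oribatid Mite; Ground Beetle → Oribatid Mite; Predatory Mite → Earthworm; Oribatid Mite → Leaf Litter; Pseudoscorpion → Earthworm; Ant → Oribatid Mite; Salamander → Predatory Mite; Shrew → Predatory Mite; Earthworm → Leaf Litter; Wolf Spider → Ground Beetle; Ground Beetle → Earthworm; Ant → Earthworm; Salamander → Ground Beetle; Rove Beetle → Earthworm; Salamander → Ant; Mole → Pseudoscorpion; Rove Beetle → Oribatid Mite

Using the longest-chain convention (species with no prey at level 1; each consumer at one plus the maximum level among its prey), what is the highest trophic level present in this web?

4

Basal resources (level 1): Leaf Litter.
Leaf Litter → Earthworm → Pseudoscorpion → Mole gives Mole level 4.
No species has a prey at level 4, so no species reaches level 5.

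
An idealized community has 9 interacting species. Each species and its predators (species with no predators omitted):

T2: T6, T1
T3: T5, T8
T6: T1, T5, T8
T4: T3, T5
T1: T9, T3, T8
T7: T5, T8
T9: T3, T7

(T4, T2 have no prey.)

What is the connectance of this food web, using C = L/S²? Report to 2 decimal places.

The web has S = 9 species and L = 16 feeding links.
C = L / S² = 16 / 81 = 0.1975 ≈ 0.20.

C = 0.20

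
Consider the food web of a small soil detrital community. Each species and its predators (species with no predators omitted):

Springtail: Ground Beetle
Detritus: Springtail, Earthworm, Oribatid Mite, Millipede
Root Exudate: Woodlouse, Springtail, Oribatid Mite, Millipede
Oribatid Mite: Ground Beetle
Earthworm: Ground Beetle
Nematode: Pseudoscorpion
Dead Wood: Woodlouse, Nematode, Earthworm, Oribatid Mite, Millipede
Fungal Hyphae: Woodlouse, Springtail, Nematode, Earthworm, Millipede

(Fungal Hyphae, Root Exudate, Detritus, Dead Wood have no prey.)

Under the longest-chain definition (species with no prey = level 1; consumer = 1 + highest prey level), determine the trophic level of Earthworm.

Trophic level 2

Fungal Hyphae has no prey (basal) → level 1.
Earthworm eats Fungal Hyphae (level 1); other prey at levels: Detritus 1, Dead Wood 1 → level 2.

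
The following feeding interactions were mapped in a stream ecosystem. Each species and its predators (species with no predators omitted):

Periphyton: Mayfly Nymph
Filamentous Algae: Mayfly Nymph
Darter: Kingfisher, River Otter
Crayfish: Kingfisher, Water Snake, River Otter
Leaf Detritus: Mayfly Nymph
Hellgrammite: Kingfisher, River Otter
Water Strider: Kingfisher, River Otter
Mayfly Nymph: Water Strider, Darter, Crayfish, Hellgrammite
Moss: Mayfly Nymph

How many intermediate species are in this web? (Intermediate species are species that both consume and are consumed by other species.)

5

Intermediate species (has both prey and predators): Mayfly Nymph, Water Strider, Darter, Crayfish, Hellgrammite.
Count: 5.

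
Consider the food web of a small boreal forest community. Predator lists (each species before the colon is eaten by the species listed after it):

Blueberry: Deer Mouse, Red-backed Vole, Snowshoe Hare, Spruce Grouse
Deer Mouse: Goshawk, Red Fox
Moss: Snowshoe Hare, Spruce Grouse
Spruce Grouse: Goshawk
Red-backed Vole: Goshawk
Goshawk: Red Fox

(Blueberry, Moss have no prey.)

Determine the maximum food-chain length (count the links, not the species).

3 links

One longest chain: Blueberry → Deer Mouse → Goshawk → Red Fox.
It has 4 species and 3 links.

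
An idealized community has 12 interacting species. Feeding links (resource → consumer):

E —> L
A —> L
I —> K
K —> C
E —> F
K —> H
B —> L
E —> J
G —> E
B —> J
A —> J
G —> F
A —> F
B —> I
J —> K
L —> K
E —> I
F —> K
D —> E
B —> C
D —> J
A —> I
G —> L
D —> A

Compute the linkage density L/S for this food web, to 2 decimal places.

There are L = 24 links among S = 12 species.
L/S = 24/12 = 2.0000 ≈ 2.00.

L/S = 2.00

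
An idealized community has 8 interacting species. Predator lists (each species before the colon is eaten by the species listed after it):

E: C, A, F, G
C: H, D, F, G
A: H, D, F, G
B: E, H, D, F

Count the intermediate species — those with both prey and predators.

Intermediate species (has both prey and predators): E, C, A.
Count: 3.

3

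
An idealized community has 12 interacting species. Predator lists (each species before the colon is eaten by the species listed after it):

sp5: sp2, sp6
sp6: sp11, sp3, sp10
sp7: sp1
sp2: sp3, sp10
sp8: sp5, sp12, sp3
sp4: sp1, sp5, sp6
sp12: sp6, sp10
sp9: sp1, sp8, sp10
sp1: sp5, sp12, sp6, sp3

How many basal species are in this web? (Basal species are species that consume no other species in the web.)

3

Basal species (no prey listed): sp9, sp4, sp7.
Count: 3.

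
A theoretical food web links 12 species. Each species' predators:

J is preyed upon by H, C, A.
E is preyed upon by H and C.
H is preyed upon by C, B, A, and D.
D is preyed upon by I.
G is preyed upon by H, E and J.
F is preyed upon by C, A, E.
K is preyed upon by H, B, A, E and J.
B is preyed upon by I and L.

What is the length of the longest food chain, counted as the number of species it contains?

5 species

One longest chain: K → J → H → D → I.
It has 5 species and 4 links.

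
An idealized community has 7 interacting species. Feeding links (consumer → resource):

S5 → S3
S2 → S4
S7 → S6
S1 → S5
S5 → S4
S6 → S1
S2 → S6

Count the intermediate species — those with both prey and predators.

Intermediate species (has both prey and predators): S5, S1, S6.
Count: 3.

3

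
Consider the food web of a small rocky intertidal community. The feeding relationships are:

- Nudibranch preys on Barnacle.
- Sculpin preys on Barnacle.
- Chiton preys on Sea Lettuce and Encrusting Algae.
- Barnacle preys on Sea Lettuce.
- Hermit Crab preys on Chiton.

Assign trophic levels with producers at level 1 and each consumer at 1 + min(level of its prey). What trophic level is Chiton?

Trophic level 2

Sea Lettuce is a producer → level 1.
Chiton eats Sea Lettuce → level 2.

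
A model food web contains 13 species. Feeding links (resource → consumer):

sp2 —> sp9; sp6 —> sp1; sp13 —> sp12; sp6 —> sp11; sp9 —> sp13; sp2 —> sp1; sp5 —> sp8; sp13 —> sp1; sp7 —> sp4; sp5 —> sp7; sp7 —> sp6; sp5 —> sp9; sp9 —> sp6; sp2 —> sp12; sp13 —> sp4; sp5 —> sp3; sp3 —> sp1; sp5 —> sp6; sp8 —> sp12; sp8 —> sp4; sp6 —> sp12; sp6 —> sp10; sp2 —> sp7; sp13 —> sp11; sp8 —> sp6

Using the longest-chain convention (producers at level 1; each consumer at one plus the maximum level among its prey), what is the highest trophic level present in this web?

Producers (level 1): sp2, sp5.
sp2 → sp9 → sp6 → sp1 gives sp1 level 4.
No species has a prey at level 4, so no species reaches level 5.

4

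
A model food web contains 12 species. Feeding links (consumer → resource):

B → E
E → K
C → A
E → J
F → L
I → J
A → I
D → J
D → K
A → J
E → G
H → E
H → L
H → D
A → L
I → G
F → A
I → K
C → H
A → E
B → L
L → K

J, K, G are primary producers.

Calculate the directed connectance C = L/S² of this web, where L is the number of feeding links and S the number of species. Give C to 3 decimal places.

The web has S = 12 species and L = 22 feeding links.
C = L / S² = 22 / 144 = 0.1528 ≈ 0.153.

C = 0.153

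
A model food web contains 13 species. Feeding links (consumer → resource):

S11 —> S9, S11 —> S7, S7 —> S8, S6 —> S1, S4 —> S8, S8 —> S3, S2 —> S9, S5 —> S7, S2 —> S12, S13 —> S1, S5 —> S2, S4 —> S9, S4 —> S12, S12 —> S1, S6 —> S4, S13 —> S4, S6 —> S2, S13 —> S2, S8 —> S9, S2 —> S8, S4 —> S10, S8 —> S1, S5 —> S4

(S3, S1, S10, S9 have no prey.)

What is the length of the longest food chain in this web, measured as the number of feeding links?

One longest chain: S3 → S8 → S7 → S11.
It has 4 species and 3 links.

3 links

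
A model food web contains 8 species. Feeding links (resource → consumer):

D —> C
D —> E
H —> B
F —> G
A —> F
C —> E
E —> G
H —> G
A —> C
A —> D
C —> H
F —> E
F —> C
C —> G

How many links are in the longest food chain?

One longest chain: A → D → C → H → B.
It has 5 species and 4 links.

4 links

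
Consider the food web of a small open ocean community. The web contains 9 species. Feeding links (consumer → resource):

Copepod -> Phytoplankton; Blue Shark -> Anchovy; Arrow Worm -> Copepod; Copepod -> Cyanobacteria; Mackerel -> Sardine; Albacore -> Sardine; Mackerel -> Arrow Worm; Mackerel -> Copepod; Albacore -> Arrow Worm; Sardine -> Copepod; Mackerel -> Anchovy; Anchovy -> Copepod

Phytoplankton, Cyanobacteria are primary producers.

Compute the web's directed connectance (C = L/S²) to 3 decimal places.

The web has S = 9 species and L = 12 feeding links.
C = L / S² = 12 / 81 = 0.1481 ≈ 0.148.

C = 0.148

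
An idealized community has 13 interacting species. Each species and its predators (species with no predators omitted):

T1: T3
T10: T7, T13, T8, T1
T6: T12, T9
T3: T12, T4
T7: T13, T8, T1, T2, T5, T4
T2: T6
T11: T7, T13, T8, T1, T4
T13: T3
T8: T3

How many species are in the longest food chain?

One longest chain: T11 → T7 → T13 → T3 → T12.
It has 5 species and 4 links.

5 species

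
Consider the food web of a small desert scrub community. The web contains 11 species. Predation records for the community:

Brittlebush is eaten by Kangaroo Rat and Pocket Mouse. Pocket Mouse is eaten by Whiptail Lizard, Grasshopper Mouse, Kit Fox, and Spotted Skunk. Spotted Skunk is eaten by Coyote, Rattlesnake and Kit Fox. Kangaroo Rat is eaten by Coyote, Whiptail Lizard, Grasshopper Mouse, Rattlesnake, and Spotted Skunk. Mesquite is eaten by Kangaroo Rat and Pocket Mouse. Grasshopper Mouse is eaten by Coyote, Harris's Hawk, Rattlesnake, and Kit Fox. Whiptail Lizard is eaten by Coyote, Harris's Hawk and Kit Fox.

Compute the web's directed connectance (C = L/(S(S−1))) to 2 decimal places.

The web has S = 11 species and L = 23 feeding links.
C = L / (S(S−1)) = 23 / 110 = 0.2091 ≈ 0.21.

C = 0.21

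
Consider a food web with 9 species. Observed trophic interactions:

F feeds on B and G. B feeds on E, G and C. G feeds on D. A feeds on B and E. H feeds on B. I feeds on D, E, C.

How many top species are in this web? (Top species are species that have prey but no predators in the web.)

Top species (has prey, but nothing eats it): I, H, F, A.
Count: 4.

4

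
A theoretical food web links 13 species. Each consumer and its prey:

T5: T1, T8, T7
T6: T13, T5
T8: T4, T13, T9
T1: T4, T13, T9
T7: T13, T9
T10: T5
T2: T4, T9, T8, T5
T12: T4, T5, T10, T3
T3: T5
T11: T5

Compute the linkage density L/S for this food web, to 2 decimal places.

There are L = 24 links among S = 13 species.
L/S = 24/13 = 1.8462 ≈ 1.85.

L/S = 1.85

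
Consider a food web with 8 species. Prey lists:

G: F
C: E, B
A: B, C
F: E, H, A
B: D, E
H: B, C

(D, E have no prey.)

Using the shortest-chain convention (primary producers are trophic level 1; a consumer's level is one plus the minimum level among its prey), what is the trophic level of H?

D is a producer → level 1.
B eats D → level 2.
H eats B → level 3.
No prey of H is below level 2, so 3 is the minimum.

Trophic level 3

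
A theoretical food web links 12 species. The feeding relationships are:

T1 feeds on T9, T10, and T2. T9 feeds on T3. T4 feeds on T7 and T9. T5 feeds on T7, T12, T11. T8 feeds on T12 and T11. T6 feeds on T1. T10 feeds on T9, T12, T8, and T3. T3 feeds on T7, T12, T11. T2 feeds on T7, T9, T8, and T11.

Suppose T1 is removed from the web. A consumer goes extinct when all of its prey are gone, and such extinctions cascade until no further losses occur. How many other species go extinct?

1

Remove T1.
Round 1: T6 (all prey gone) → extinct.
No further losses. Total secondary extinctions: 1.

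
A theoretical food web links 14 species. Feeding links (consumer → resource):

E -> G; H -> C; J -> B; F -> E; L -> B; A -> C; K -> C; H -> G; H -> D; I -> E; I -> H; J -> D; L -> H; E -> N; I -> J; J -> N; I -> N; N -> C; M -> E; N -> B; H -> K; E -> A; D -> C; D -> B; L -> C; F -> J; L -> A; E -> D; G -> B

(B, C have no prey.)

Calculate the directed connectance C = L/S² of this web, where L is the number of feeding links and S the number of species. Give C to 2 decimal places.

C = 0.15

The web has S = 14 species and L = 29 feeding links.
C = L / S² = 29 / 196 = 0.1480 ≈ 0.15.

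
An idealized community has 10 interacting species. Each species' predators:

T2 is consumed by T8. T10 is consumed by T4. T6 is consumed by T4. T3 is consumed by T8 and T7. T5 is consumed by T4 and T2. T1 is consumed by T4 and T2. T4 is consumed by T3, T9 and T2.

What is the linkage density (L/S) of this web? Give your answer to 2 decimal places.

L/S = 1.20

There are L = 12 links among S = 10 species.
L/S = 12/10 = 1.2000 ≈ 1.20.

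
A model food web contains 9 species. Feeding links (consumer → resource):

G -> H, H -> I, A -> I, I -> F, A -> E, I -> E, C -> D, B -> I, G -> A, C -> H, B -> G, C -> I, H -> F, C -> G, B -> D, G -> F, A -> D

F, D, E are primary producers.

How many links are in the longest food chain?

One longest chain: F → I → H → G → C.
It has 5 species and 4 links.

4 links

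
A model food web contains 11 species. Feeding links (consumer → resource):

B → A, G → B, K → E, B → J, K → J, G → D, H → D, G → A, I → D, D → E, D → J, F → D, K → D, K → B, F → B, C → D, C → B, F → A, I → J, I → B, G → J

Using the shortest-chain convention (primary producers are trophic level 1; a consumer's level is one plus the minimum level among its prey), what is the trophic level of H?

Trophic level 3

J is a producer → level 1.
D eats J → level 2.
H eats D → level 3.
No prey of H is below level 2, so 3 is the minimum.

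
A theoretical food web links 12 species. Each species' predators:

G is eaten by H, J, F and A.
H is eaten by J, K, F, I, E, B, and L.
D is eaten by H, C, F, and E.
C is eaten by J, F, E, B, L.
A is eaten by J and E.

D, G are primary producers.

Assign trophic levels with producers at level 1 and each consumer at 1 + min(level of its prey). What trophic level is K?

Trophic level 3

D is a producer → level 1.
H eats D → level 2.
K eats H → level 3.
No prey of K is below level 2, so 3 is the minimum.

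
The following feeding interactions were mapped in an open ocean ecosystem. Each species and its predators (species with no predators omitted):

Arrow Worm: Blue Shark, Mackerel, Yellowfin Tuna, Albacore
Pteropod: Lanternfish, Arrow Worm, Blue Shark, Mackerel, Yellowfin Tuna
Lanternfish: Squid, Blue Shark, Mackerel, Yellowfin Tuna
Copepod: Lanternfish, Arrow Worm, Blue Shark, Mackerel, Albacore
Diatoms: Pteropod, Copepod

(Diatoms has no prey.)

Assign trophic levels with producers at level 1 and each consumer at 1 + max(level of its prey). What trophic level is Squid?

Diatoms is a producer → level 1.
Pteropod eats Diatoms → level 2.
Lanternfish eats Pteropod (level 2); other prey at levels: Copepod 2 → level 3.
Squid eats Lanternfish → level 4.

Trophic level 4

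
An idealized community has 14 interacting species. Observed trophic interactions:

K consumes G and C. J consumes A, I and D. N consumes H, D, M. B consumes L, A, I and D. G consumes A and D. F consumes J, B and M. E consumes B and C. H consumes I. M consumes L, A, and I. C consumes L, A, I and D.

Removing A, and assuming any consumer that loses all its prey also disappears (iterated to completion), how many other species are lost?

Remove A.
Every predator of it retains at least one other prey: C still has L, D, I; G still has D; B still has L, D, I; J still has D, I; M still has L, I.
No consumer loses all prey, so no secondary extinctions occur.

0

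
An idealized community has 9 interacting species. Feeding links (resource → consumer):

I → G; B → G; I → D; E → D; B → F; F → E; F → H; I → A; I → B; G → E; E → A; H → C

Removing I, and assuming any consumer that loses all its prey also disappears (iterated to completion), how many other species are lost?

Remove I.
Round 1: B (all prey gone) → extinct.
Round 2: F (all prey gone), G (all prey gone) → extinct.
Round 3: H (all prey gone), E (all prey gone) → extinct.
Round 4: C (all prey gone), A (all prey gone), D (all prey gone) → extinct.
No further losses. Total secondary extinctions: 8.

8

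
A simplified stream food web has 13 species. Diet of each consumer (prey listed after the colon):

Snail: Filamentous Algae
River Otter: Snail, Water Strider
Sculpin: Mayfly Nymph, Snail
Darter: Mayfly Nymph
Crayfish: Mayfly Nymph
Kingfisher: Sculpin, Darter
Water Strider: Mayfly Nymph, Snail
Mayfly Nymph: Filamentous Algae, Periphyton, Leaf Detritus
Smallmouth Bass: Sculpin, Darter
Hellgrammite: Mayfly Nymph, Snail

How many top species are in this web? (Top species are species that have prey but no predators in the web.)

Top species (has prey, but nothing eats it): Hellgrammite, Crayfish, Smallmouth Bass, Kingfisher, River Otter.
Count: 5.

5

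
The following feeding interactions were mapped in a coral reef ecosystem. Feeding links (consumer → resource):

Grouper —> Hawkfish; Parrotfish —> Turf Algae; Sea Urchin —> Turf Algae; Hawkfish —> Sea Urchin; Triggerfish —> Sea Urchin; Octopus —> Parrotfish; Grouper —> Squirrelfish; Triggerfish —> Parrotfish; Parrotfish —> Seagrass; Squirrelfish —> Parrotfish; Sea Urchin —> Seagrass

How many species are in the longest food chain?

One longest chain: Seagrass → Parrotfish → Squirrelfish → Grouper.
It has 4 species and 3 links.

4 species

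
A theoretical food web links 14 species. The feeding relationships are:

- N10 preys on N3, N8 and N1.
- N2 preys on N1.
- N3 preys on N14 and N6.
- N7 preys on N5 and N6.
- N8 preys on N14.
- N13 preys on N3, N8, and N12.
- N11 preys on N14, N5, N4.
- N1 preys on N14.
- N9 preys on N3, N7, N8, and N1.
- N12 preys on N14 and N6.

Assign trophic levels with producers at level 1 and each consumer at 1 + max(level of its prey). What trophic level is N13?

Trophic level 3

N14 is a producer → level 1.
N3 eats N14 (level 1); other prey at levels: N6 1 → level 2.
N13 eats N3 (level 2); other prey at levels: N8 2, N12 2 → level 3.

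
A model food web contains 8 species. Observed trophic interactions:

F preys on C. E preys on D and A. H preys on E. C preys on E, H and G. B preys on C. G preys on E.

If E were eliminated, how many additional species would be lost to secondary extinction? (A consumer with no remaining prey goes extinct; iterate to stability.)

5

Remove E.
Round 1: G (all prey gone), H (all prey gone) → extinct.
Round 2: C (all prey gone) → extinct.
Round 3: B (all prey gone), F (all prey gone) → extinct.
No further losses. Total secondary extinctions: 5.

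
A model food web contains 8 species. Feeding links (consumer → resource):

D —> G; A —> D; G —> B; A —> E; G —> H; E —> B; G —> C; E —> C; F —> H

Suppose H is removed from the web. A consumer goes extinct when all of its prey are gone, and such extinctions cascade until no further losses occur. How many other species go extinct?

Remove H.
Round 1: F (all prey gone) → extinct.
No further losses. Total secondary extinctions: 1.

1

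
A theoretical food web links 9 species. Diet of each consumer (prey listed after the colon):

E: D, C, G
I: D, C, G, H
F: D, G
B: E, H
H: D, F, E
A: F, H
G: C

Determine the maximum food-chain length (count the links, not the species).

4 links

One longest chain: C → G → F → H → A.
It has 5 species and 4 links.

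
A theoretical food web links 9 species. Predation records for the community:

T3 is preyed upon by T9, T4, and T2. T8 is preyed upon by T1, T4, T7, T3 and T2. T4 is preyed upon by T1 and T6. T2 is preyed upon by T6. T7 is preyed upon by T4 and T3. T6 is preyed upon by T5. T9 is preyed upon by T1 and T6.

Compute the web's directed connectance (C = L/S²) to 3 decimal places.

C = 0.198

The web has S = 9 species and L = 16 feeding links.
C = L / S² = 16 / 81 = 0.1975 ≈ 0.198.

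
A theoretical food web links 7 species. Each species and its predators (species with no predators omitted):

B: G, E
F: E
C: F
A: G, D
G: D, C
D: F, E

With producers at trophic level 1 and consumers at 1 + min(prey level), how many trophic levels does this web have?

Producers (level 1): B, A.
Following each consumer down to its lowest-level prey: B → G → C (levels 1 through 3).
All prey of C (G 2) are at level 2 or above, so C is at level 1 + 2 = 3.
Every consumer has at least one prey at level 2 or below, so none exceeds level 3.

3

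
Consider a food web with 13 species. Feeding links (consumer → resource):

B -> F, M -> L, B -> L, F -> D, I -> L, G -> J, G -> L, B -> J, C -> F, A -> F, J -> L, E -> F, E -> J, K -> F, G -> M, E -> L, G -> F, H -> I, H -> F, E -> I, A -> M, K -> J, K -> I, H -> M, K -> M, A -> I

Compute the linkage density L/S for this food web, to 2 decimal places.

L/S = 2.00

There are L = 26 links among S = 13 species.
L/S = 26/13 = 2.0000 ≈ 2.00.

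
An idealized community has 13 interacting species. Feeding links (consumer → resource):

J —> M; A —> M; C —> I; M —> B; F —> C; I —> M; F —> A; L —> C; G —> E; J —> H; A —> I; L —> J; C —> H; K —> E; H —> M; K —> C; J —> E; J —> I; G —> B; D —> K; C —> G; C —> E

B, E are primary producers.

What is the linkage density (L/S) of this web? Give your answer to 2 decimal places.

L/S = 1.69

There are L = 22 links among S = 13 species.
L/S = 22/13 = 1.6923 ≈ 1.69.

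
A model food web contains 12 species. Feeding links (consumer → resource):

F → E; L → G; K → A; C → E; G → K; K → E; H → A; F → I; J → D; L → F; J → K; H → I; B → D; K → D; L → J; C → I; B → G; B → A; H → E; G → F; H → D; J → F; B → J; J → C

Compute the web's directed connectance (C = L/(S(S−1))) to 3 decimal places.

C = 0.182

The web has S = 12 species and L = 24 feeding links.
C = L / (S(S−1)) = 24 / 132 = 0.1818 ≈ 0.182.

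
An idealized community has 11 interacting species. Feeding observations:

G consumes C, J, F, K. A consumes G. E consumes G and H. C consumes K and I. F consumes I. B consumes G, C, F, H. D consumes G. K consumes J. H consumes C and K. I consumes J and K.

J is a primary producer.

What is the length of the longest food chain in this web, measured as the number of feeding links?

5 links

One longest chain: J → K → I → F → G → E.
It has 6 species and 5 links.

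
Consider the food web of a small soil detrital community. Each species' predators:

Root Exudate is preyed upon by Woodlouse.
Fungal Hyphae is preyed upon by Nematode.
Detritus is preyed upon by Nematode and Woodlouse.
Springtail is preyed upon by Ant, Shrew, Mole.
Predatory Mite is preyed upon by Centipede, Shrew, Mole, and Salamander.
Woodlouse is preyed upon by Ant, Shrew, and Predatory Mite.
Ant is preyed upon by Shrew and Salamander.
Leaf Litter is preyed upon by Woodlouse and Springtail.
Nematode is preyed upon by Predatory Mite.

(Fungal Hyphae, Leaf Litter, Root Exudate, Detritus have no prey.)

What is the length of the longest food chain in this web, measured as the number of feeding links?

3 links

One longest chain: Fungal Hyphae → Nematode → Predatory Mite → Mole.
It has 4 species and 3 links.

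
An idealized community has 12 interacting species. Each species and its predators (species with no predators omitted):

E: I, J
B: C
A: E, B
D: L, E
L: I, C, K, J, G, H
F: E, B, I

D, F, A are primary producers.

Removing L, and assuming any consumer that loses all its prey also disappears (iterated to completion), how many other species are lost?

Remove L.
Round 1: K (all prey gone), G (all prey gone), H (all prey gone) → extinct.
No further losses. Total secondary extinctions: 3.

3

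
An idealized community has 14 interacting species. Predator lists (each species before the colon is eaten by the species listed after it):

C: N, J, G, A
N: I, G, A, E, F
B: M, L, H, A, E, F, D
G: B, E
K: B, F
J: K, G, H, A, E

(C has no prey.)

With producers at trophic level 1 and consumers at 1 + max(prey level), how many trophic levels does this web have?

5

Producers (level 1): C.
C → J → K → B → D gives D level 5.
No species has a prey at level 5, so no species reaches level 6.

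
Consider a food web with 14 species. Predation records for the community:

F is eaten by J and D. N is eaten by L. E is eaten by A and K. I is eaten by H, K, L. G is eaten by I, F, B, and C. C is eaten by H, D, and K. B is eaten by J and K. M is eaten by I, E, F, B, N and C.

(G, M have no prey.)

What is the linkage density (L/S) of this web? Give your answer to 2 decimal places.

L/S = 1.64

There are L = 23 links among S = 14 species.
L/S = 23/14 = 1.6429 ≈ 1.64.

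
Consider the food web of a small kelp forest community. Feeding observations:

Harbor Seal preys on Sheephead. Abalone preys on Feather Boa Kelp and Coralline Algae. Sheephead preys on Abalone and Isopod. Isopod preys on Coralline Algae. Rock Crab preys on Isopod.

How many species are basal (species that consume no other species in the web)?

Basal species (no prey listed): Coralline Algae, Feather Boa Kelp.
Count: 2.

2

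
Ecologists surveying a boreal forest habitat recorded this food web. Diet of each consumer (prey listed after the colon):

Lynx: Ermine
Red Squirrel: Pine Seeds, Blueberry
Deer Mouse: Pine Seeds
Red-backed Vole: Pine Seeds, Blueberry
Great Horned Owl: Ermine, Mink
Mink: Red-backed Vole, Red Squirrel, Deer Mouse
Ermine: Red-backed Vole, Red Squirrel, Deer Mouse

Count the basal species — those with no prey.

2

Basal species (no prey listed): Pine Seeds, Blueberry.
Count: 2.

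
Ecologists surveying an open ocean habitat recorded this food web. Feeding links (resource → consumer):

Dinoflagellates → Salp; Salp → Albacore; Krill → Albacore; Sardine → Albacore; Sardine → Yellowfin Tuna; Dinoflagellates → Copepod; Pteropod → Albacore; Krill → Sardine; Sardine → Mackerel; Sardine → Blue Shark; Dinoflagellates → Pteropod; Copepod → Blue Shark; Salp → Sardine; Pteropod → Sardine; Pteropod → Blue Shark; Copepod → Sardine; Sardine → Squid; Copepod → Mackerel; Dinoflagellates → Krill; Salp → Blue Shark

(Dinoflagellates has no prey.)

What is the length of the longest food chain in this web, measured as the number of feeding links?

One longest chain: Dinoflagellates → Krill → Sardine → Blue Shark.
It has 4 species and 3 links.

3 links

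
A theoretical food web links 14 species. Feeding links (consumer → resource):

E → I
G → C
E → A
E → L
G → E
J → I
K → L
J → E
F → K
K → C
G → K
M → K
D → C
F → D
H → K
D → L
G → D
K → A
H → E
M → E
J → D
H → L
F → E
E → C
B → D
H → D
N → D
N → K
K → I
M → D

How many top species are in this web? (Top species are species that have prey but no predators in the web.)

7

Top species (has prey, but nothing eats it): B, N, G, J, F, M, H.
Count: 7.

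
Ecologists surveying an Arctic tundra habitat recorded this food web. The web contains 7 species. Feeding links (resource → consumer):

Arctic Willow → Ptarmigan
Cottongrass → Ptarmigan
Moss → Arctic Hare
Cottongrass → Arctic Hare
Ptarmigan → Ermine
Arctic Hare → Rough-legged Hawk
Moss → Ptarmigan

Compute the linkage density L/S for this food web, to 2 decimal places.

There are L = 7 links among S = 7 species.
L/S = 7/7 = 1.0000 ≈ 1.00.

L/S = 1.00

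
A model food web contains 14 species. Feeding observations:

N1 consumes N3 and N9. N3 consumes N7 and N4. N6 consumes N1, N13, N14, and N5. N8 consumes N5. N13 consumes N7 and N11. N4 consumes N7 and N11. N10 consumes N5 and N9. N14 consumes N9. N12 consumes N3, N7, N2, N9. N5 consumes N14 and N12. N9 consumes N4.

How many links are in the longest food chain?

5 links

One longest chain: N11 → N4 → N9 → N14 → N5 → N6.
It has 6 species and 5 links.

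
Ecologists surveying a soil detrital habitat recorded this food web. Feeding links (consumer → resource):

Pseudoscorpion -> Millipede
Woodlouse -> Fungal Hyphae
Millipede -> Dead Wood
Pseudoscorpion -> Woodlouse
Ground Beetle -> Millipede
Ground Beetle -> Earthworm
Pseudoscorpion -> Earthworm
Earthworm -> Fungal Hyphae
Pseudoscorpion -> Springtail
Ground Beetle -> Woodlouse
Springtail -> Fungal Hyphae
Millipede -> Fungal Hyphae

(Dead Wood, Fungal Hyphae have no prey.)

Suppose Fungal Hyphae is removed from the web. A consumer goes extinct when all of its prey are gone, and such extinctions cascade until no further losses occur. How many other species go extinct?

3

Remove Fungal Hyphae.
Round 1: Springtail (all prey gone), Earthworm (all prey gone), Woodlouse (all prey gone) → extinct.
No further losses. Total secondary extinctions: 3.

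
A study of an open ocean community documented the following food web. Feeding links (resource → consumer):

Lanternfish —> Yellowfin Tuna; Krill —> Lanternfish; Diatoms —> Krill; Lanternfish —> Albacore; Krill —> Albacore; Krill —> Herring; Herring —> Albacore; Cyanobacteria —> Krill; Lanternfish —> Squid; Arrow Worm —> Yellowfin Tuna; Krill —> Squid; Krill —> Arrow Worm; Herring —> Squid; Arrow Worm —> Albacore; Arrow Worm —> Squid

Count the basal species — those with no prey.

2

Basal species (no prey listed): Cyanobacteria, Diatoms.
Count: 2.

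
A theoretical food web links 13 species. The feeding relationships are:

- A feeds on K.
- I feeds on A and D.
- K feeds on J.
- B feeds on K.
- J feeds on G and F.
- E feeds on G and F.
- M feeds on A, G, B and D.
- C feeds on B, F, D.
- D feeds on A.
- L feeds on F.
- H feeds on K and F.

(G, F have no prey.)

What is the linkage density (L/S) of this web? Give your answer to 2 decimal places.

L/S = 1.54

There are L = 20 links among S = 13 species.
L/S = 20/13 = 1.5385 ≈ 1.54.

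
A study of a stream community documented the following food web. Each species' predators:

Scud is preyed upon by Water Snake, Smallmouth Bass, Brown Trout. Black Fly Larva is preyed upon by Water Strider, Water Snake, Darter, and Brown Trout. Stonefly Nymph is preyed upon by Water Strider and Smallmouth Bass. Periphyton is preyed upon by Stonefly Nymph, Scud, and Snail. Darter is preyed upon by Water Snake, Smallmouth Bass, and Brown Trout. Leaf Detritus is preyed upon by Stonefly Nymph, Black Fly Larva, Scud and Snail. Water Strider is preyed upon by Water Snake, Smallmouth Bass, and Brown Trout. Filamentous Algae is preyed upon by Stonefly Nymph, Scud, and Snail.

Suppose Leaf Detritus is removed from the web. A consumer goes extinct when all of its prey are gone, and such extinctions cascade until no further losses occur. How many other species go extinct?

Remove Leaf Detritus.
Round 1: Black Fly Larva (all prey gone) → extinct.
Round 2: Darter (all prey gone) → extinct.
No further losses. Total secondary extinctions: 2.

2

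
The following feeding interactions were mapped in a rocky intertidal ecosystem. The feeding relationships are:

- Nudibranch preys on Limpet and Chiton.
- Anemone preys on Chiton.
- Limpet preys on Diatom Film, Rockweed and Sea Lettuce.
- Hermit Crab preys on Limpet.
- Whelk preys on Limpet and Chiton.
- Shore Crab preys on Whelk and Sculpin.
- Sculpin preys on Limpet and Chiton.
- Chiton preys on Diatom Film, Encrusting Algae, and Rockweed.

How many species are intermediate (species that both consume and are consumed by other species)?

Intermediate species (has both prey and predators): Limpet, Chiton, Whelk, Sculpin.
Count: 4.

4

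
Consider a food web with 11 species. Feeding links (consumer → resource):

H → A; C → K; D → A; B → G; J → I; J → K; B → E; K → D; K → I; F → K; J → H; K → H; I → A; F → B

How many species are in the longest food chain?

One longest chain: A → D → K → F.
It has 4 species and 3 links.

4 species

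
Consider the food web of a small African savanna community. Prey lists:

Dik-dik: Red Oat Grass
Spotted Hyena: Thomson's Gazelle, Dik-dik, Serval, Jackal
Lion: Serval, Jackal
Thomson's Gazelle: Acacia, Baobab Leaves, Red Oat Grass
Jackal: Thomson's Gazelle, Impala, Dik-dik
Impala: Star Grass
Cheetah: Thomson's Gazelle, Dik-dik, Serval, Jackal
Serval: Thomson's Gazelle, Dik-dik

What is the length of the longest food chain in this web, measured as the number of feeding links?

One longest chain: Acacia → Thomson's Gazelle → Jackal → Spotted Hyena.
It has 4 species and 3 links.

3 links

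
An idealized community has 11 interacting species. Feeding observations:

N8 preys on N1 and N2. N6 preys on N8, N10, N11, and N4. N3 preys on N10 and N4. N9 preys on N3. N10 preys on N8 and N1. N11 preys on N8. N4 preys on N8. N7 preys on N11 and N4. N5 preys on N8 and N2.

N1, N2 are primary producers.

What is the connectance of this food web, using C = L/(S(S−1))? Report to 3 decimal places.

The web has S = 11 species and L = 17 feeding links.
C = L / (S(S−1)) = 17 / 110 = 0.1545 ≈ 0.155.

C = 0.155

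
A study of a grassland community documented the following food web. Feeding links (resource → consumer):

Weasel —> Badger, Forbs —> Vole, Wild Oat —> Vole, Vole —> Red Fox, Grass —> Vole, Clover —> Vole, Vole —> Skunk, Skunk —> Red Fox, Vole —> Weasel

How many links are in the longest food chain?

One longest chain: Clover → Vole → Weasel → Badger.
It has 4 species and 3 links.

3 links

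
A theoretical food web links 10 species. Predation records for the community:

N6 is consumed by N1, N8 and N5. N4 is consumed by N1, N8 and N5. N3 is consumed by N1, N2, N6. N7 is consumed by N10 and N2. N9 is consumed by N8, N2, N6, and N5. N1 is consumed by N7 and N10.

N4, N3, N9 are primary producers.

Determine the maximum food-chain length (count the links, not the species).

4 links

One longest chain: N3 → N6 → N1 → N7 → N2.
It has 5 species and 4 links.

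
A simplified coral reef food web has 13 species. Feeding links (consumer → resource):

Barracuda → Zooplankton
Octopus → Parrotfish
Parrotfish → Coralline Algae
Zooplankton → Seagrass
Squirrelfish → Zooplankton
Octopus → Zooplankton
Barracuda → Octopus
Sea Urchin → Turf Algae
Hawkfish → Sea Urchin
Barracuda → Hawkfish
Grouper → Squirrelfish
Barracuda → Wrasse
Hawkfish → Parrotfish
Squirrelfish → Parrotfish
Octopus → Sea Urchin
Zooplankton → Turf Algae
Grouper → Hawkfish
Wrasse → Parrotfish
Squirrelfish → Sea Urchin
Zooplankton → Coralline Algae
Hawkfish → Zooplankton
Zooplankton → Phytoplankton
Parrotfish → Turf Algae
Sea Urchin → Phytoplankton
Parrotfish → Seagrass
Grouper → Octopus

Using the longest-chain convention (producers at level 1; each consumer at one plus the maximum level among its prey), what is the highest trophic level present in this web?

4

Producers (level 1): Turf Algae, Coralline Algae, Seagrass, Phytoplankton.
Turf Algae → Zooplankton → Hawkfish → Grouper gives Grouper level 4.
No species has a prey at level 4, so no species reaches level 5.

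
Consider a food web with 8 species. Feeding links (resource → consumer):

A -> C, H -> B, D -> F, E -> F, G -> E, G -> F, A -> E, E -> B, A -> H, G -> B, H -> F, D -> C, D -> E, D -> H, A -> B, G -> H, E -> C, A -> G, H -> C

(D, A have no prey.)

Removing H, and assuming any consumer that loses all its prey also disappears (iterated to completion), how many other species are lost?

Remove H.
Every predator of it retains at least one other prey: F still has D, G, E; C still has D, A, E; B still has A, G, E.
No consumer loses all prey, so no secondary extinctions occur.

0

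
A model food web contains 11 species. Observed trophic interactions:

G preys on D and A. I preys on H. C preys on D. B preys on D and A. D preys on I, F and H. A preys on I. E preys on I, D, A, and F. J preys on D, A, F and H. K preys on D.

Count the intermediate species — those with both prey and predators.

Intermediate species (has both prey and predators): I, A, D.
Count: 3.

3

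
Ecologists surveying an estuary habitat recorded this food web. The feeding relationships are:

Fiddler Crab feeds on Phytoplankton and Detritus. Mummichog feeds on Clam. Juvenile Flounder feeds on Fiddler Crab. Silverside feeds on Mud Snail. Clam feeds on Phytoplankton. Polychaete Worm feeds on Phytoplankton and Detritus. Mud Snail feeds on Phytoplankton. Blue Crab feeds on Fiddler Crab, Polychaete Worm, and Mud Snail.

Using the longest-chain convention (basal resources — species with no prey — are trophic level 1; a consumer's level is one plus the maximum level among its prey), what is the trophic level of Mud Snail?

Trophic level 2

Phytoplankton has no prey (basal) → level 1.
Mud Snail eats Phytoplankton → level 2.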